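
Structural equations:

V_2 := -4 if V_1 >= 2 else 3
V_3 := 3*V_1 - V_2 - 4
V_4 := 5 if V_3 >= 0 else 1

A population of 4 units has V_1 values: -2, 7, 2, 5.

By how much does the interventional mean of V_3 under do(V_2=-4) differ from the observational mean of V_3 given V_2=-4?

Under do(V_2=-4), V_2's equation is replaced by V_2=-4 for every unit. Per-unit V_3: -6, 21, 6, 15. Mean = 9.
E[V_3|V_2=-4] averages over only the 3 units with V_2=-4 (V_1 = 7, 2, 5): V_3 = 21, 6, 15, mean 14.
Difference = 9 − 14 = -5.

-5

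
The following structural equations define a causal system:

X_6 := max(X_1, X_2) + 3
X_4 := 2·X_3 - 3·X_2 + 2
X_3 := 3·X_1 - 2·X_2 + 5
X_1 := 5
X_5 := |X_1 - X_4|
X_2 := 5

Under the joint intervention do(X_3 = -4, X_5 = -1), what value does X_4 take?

The joint intervention fixes X_3 = -4, X_5 = -1, removing each variable's own equation.
X_4 = 2·X_3 - 3·X_2 + 2  [with X_3=-4, X_2=5]  = -21

-21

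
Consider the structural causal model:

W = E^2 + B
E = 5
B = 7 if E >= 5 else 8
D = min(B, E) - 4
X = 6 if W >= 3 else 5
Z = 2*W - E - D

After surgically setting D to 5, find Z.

Under do(D=5), the mechanism D = min(B, E) - 4 is discarded; D is fixed at 5.
B = 7 if E >= 5 else 8  [with E=5]  = 7
W = E^2 + B  [with E=5, B=7]  = 32
Z = 2*W - E - D  [with W=32, E=5, D=5]  = 54

54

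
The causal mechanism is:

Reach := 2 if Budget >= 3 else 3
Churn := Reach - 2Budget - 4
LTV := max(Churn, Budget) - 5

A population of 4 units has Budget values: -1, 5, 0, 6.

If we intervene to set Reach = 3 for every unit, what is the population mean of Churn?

Under do(Reach=3), Reach's equation is replaced by Reach=3 for every unit. Per-unit Churn: 1, -11, -1, -13. Mean = -6.

-6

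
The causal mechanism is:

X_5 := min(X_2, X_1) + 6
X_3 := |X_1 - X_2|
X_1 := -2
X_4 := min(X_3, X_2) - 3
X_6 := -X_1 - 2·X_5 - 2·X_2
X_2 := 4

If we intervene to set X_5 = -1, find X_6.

The intervention breaks the incoming arrows to X_5: X_5 := min(X_2, X_1) + 6 no longer applies, and X_5 = -1.
X_6 = -X_1 - 2·X_5 - 2·X_2  [with X_1=-2, X_5=-1, X_2=4]  = -4

-4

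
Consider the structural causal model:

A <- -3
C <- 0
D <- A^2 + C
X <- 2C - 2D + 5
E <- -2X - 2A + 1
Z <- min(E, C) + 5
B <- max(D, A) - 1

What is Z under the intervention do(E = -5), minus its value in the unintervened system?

-5

The intervention breaks the incoming arrows to E: E <- -2X - 2A + 1 no longer applies, and E = -5.
Z = min(E, C) + 5  [with E=-5, C=0]  = 0
Without intervention: D = A^2 + C  [with A=-3, C=0]  = 9; X = 2C - 2D + 5  [with C=0, D=9]  = -13; E = -2X - 2A + 1  [with X=-13, A=-3]  = 33; Z = min(E, C) + 5  [with E=33, C=0]  = 5.
Change = 0 − 5 = -5.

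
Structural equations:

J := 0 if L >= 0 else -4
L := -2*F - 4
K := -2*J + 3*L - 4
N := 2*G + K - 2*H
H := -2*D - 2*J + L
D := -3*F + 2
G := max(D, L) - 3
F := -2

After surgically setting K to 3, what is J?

0

Under do(K=3), the mechanism K := -2*J + 3*L - 4 is discarded; K is fixed at 3.
Since J is not a descendant of the intervened variable, it is unaffected.
L = -2*F - 4  [with F=-2]  = 0
J = 0 if L >= 0 else -4  [with L=0]  = 0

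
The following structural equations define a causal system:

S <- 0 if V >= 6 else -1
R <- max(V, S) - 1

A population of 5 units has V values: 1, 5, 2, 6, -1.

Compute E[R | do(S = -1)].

1.6

Under do(S=-1), S's equation is replaced by S=-1 for every unit. Per-unit R: 0, 4, 1, 5, -2. Mean = 1.6.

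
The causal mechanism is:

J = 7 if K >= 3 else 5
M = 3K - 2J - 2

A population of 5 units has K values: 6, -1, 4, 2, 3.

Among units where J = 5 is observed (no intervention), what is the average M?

E[M|J=5] averages over only the 2 units with J=5 (K = -1, 2): M = -15, -6, mean -10.5.

-10.5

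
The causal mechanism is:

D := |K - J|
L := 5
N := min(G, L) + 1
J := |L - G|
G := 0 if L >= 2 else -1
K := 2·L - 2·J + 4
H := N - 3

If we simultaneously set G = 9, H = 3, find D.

The joint intervention fixes G = 9, H = 3, removing each variable's own equation.
J = |L - G|  [with L=5, G=9]  = 4
K = 2·L - 2·J + 4  [with L=5, J=4]  = 6
D = |K - J|  [with K=6, J=4]  = 2

2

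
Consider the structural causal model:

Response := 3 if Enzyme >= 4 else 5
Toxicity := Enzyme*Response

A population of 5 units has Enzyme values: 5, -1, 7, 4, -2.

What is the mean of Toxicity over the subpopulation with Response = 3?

E[Toxicity|Response=3] averages over only the 3 units with Response=3 (Enzyme = 5, 7, 4): Toxicity = 15, 21, 12, mean 16.

16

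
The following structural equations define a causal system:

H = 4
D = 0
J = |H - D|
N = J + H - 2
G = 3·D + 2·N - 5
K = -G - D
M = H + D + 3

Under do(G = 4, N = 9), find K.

-4

Setting G = 4, N = 9 by intervention discards those variables' equations.
K = -G - D  [with G=4, D=0]  = -4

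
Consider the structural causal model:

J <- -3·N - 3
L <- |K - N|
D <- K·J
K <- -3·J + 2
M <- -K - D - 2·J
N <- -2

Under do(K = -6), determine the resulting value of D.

do(K=-6) replaces the equation K <- -3·J + 2 with the constant K = -6.
J = -3·N - 3  [with N=-2]  = 3
D = K·J  [with K=-6, J=3]  = -18

-18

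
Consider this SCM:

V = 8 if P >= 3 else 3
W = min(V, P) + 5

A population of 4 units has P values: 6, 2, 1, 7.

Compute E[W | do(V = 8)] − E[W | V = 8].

The intervention sets V=8 in all 4 units regardless of P. Recomputing W per unit gives 11, 7, 6, 12; average 9.
Conditioning on V=8 selects the 2 unit(s) with P ∈ {6, 7}. Their W values: 11, 12. Mean = 11.5.
Difference = 9 − 11.5 = -2.5.

-2.5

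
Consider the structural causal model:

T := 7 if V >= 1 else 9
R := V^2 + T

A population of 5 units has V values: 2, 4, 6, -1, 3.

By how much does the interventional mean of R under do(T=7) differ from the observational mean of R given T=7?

-3.05

The intervention sets T=7 in all 5 units regardless of V. Recomputing R per unit gives 11, 23, 43, 8, 16; average 20.2.
Conditioning on T=7 selects the 4 unit(s) with V ∈ {2, 4, 6, 3}. Their R values: 11, 23, 43, 16. Mean = 23.25.
Difference = 20.2 − 23.25 = -3.05.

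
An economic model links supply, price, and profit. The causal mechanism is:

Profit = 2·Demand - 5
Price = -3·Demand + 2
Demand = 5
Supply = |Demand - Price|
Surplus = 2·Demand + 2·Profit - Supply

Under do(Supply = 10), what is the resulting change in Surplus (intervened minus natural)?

8

do(Supply=10) replaces the equation Supply = |Demand - Price| with the constant Supply = 10.
Profit = 2·Demand - 5  [with Demand=5]  = 5
Surplus = 2·Demand + 2·Profit - Supply  [with Demand=5, Profit=5, Supply=10]  = 10
Without intervention: Price = -3·Demand + 2  [with Demand=5]  = -13; Supply = |Demand - Price|  [with Demand=5, Price=-13]  = 18; Profit = 2·Demand - 5  [with Demand=5]  = 5; Surplus = 2·Demand + 2·Profit - Supply  [with Demand=5, Profit=5, Supply=18]  = 2.
Change = 10 − 2 = 8.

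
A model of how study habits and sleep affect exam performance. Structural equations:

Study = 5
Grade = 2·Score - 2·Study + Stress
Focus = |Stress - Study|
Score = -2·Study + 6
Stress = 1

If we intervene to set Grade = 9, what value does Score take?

The intervention breaks the incoming arrows to Grade: Grade = 2·Score - 2·Study + Stress no longer applies, and Grade = 9.
Since Score is not a descendant of the intervened variable, it is unaffected.
Score = -2·Study + 6  [with Study=5]  = -4

-4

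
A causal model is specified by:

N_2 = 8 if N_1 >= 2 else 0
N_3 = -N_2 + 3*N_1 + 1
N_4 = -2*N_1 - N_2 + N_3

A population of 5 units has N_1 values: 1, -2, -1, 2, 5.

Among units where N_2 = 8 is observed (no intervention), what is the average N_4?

E[N_4|N_2=8] averages over only the 2 units with N_2=8 (N_1 = 2, 5): N_4 = -13, -10, mean -11.5.

-11.5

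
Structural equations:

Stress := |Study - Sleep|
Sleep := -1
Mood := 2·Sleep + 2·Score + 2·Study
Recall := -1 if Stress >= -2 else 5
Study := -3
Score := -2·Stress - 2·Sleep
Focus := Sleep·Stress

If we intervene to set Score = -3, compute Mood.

The intervention breaks the incoming arrows to Score: Score := -2·Stress - 2·Sleep no longer applies, and Score = -3.
Mood = 2·Sleep + 2·Score + 2·Study  [with Sleep=-1, Score=-3, Study=-3]  = -14

-14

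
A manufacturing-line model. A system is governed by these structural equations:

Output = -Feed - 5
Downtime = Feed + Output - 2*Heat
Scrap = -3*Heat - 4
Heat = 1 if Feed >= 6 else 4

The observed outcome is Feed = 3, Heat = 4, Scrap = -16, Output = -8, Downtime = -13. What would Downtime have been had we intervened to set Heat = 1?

-7

do(Heat=1) replaces the equation Heat = 1 if Feed >= 6 else 4 with the constant Heat = 1.
Output = -Feed - 5  [with Feed=3]  = -8
Downtime = Feed + Output - 2*Heat  [with Feed=3, Output=-8, Heat=1]  = -7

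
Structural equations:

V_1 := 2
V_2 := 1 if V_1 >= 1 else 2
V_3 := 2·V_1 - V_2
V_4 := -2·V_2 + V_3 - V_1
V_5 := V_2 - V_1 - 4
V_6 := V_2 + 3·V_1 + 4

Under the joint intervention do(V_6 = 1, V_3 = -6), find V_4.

Under do(V_6 = 1, V_3 = -6), each intervened variable's structural equation is replaced by its fixed value.
V_2 = 1 if V_1 >= 1 else 2  [with V_1=2]  = 1
V_4 = -2·V_2 + V_3 - V_1  [with V_2=1, V_3=-6, V_1=2]  = -10

-10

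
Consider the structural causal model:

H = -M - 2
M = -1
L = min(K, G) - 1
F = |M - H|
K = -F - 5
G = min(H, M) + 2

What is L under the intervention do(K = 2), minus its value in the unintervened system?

The intervention breaks the incoming arrows to K: K = -F - 5 no longer applies, and K = 2.
H = -M - 2  [with M=-1]  = -1
G = min(H, M) + 2  [with H=-1, M=-1]  = 1
L = min(K, G) - 1  [with K=2, G=1]  = 0
Without intervention: H = -M - 2  [with M=-1]  = -1; F = |M - H|  [with M=-1, H=-1]  = 0; G = min(H, M) + 2  [with H=-1, M=-1]  = 1; K = -F - 5  [with F=0]  = -5; L = min(K, G) - 1  [with K=-5, G=1]  = -6.
Change = 0 − (-6) = 6.

6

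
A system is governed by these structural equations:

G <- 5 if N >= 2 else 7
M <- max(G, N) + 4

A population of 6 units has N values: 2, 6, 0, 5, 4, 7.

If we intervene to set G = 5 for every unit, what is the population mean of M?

The intervention sets G=5 in all 6 units regardless of N. Recomputing M per unit gives 9, 10, 9, 9, 9, 11; average 9.5.

9.5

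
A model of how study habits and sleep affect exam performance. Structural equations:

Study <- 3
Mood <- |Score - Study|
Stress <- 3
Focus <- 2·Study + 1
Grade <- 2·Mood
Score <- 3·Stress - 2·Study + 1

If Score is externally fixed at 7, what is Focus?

Under do(Score=7), the mechanism Score <- 3·Stress - 2·Study + 1 is discarded; Score is fixed at 7.
Since Focus is not a descendant of the intervened variable, it is unaffected.
Focus = 2·Study + 1  [with Study=3]  = 7

7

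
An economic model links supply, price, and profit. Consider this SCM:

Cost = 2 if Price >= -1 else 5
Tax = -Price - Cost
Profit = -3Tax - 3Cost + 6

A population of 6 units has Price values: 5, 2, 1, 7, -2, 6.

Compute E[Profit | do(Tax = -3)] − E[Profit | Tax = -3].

3

The intervention sets Tax=-3 in all 6 units regardless of Price. Recomputing Profit per unit gives 9, 9, 9, 9, 0, 9; average 7.5.
Conditioning on Tax=-3 selects the 2 unit(s) with Price ∈ {1, -2}. Their Profit values: 9, 0. Mean = 4.5.
Difference = 7.5 − 4.5 = 3.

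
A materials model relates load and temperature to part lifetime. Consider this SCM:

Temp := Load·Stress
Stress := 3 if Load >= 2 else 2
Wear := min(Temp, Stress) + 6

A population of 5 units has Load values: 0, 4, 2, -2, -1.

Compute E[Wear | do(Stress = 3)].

Under do(Stress=3), Stress's equation is replaced by Stress=3 for every unit. Per-unit Wear: 6, 9, 9, 0, 3. Mean = 5.4.

5.4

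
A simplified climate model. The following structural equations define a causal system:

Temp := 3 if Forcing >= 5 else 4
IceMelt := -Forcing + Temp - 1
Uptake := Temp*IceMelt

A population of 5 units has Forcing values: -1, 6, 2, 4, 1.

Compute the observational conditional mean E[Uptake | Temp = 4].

6

Observing Temp=4 restricts to units where Temp's equation naturally yields 4: Forcing ∈ {-1, 2, 4, 1}. In that subpopulation Uptake = 16, 4, -4, 8, mean 6.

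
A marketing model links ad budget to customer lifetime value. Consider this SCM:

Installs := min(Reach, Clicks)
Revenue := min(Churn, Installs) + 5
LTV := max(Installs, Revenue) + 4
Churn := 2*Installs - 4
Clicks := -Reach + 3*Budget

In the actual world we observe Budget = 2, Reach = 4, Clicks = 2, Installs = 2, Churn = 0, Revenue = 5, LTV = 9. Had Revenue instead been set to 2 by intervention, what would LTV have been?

6

Intervening sets Revenue = 2 and removes its equation (Revenue := min(Churn, Installs) + 5).
Clicks = -Reach + 3*Budget  [with Reach=4, Budget=2]  = 2
Installs = min(Reach, Clicks)  [with Reach=4, Clicks=2]  = 2
LTV = max(Installs, Revenue) + 4  [with Installs=2, Revenue=2]  = 6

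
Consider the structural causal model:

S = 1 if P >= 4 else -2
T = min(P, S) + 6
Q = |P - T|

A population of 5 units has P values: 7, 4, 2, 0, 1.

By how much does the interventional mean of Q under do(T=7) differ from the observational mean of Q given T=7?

do(T=7) breaks T's dependence on P. With T=7 fixed, Q across the units is 0, 3, 5, 7, 6, mean 4.2.
Observing T=7 restricts to units where T's equation naturally yields 7: P ∈ {7, 4}. In that subpopulation Q = 0, 3, mean 1.5.
Difference = 4.2 − 1.5 = 2.7.

2.7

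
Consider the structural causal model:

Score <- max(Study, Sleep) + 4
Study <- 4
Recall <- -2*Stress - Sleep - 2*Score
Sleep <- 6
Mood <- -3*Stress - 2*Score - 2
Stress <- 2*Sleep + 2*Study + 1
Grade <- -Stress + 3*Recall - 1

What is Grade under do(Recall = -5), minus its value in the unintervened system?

189

Intervening sets Recall = -5 and removes its equation (Recall <- -2*Stress - Sleep - 2*Score).
Stress = 2*Sleep + 2*Study + 1  [with Sleep=6, Study=4]  = 21
Grade = -Stress + 3*Recall - 1  [with Stress=21, Recall=-5]  = -37
Without intervention: Stress = 2*Sleep + 2*Study + 1  [with Sleep=6, Study=4]  = 21; Score = max(Study, Sleep) + 4  [with Study=4, Sleep=6]  = 10; Recall = -2*Stress - Sleep - 2*Score  [with Stress=21, Sleep=6, Score=10]  = -68; Grade = -Stress + 3*Recall - 1  [with Stress=21, Recall=-68]  = -226.
Change = -37 − (-226) = 189.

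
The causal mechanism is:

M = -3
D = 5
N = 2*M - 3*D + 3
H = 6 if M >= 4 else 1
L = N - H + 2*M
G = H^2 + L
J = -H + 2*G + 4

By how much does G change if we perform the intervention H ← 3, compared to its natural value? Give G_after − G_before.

6

Under do(H=3), the mechanism H = 6 if M >= 4 else 1 is discarded; H is fixed at 3.
N = 2*M - 3*D + 3  [with M=-3, D=5]  = -18
L = N - H + 2*M  [with N=-18, H=3, M=-3]  = -27
G = H^2 + L  [with H=3, L=-27]  = -18
Without intervention: N = 2*M - 3*D + 3  [with M=-3, D=5]  = -18; H = 6 if M >= 4 else 1  [with M=-3]  = 1; L = N - H + 2*M  [with N=-18, H=1, M=-3]  = -25; G = H^2 + L  [with H=1, L=-25]  = -24.
Change = -18 − (-24) = 6.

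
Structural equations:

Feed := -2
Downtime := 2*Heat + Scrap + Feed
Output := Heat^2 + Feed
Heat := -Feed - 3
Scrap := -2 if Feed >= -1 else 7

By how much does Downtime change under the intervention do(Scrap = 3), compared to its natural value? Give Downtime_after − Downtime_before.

do(Scrap=3) replaces the equation Scrap := -2 if Feed >= -1 else 7 with the constant Scrap = 3.
Heat = -Feed - 3  [with Feed=-2]  = -1
Downtime = 2*Heat + Scrap + Feed  [with Heat=-1, Scrap=3, Feed=-2]  = -1
Without intervention: Heat = -Feed - 3  [with Feed=-2]  = -1; Scrap = -2 if Feed >= -1 else 7  [with Feed=-2]  = 7; Downtime = 2*Heat + Scrap + Feed  [with Heat=-1, Scrap=7, Feed=-2]  = 3.
Change = -1 − 3 = -4.

-4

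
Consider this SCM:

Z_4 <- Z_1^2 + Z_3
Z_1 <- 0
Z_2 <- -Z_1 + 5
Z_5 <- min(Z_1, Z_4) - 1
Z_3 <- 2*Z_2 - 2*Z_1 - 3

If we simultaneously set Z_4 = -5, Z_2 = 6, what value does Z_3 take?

9

Setting Z_4 = -5, Z_2 = 6 by intervention discards those variables' equations.
Z_3 = 2*Z_2 - 2*Z_1 - 3  [with Z_2=6, Z_1=0]  = 9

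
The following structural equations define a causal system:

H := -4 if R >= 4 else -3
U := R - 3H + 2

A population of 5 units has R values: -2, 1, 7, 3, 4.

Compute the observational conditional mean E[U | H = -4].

Conditioning on H=-4 selects the 2 unit(s) with R ∈ {7, 4}. Their U values: 21, 18. Mean = 19.5.

19.5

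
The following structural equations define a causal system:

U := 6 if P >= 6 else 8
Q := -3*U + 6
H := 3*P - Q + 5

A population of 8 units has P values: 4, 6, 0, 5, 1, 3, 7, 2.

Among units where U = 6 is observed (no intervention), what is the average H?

36.5

Observing U=6 restricts to units where U's equation naturally yields 6: P ∈ {6, 7}. In that subpopulation H = 35, 38, mean 36.5.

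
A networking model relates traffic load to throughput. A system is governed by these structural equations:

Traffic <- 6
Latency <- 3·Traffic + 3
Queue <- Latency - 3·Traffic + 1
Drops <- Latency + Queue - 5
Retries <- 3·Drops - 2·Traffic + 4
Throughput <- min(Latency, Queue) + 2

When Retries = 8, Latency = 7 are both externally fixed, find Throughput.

-8

The joint intervention fixes Retries = 8, Latency = 7, removing each variable's own equation.
Queue = Latency - 3·Traffic + 1  [with Latency=7, Traffic=6]  = -10
Throughput = min(Latency, Queue) + 2  [with Latency=7, Queue=-10]  = -8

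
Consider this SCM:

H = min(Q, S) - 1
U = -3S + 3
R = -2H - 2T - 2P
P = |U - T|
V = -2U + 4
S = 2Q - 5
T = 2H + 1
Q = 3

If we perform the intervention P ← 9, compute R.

Intervening sets P = 9 and removes its equation (P = |U - T|).
S = 2Q - 5  [with Q=3]  = 1
H = min(Q, S) - 1  [with Q=3, S=1]  = 0
T = 2H + 1  [with H=0]  = 1
R = -2H - 2T - 2P  [with H=0, T=1, P=9]  = -20

-20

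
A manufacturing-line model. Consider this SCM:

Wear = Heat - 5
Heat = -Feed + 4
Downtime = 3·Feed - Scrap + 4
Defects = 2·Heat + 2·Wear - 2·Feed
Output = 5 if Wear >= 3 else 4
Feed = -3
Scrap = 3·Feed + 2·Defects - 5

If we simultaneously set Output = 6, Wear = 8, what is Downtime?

Under do(Output = 6, Wear = 8), each intervened variable's structural equation is replaced by its fixed value.
Heat = -Feed + 4  [with Feed=-3]  = 7
Defects = 2·Heat + 2·Wear - 2·Feed  [with Heat=7, Wear=8, Feed=-3]  = 36
Scrap = 3·Feed + 2·Defects - 5  [with Feed=-3, Defects=36]  = 58
Downtime = 3·Feed - Scrap + 4  [with Feed=-3, Scrap=58]  = -63

-63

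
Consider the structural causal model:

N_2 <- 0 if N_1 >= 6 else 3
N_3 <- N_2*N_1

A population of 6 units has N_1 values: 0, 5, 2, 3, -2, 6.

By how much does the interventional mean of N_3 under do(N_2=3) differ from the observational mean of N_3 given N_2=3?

2.2

The intervention sets N_2=3 in all 6 units regardless of N_1. Recomputing N_3 per unit gives 0, 15, 6, 9, -6, 18; average 7.
Conditioning on N_2=3 selects the 5 unit(s) with N_1 ∈ {0, 5, 2, 3, -2}. Their N_3 values: 0, 15, 6, 9, -6. Mean = 4.8.
Difference = 7 − 4.8 = 2.2.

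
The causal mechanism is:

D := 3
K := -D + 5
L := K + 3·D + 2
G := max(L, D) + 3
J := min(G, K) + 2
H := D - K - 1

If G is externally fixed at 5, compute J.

4

The intervention breaks the incoming arrows to G: G := max(L, D) + 3 no longer applies, and G = 5.
K = -D + 5  [with D=3]  = 2
J = min(G, K) + 2  [with G=5, K=2]  = 4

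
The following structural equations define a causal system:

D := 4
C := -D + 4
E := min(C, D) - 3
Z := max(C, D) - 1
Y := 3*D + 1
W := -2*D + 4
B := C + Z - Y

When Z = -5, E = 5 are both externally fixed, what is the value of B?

-18

The joint intervention fixes Z = -5, E = 5, removing each variable's own equation.
C = -D + 4  [with D=4]  = 0
Y = 3*D + 1  [with D=4]  = 13
B = C + Z - Y  [with C=0, Z=-5, Y=13]  = -18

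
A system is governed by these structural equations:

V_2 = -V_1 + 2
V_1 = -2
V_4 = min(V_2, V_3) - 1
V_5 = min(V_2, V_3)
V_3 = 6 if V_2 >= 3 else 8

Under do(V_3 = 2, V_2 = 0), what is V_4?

-1

The joint intervention fixes V_3 = 2, V_2 = 0, removing each variable's own equation.
V_4 = min(V_2, V_3) - 1  [with V_2=0, V_3=2]  = -1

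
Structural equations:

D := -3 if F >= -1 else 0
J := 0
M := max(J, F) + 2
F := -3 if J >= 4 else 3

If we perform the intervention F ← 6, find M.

The intervention breaks the incoming arrows to F: F := -3 if J >= 4 else 3 no longer applies, and F = 6.
M = max(J, F) + 2  [with J=0, F=6]  = 8

8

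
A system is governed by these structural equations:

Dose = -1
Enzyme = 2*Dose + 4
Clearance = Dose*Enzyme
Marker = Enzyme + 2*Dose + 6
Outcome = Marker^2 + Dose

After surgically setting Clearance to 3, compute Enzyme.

2

The intervention breaks the incoming arrows to Clearance: Clearance = Dose*Enzyme no longer applies, and Clearance = 3.
Since Enzyme is not a descendant of the intervened variable, it is unaffected.
Enzyme = 2*Dose + 4  [with Dose=-1]  = 2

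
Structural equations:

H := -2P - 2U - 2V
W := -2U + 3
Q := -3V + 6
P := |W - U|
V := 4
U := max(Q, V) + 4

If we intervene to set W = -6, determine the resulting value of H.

Under do(W=-6), the mechanism W := -2U + 3 is discarded; W is fixed at -6.
Q = -3V + 6  [with V=4]  = -6
U = max(Q, V) + 4  [with Q=-6, V=4]  = 8
P = |W - U|  [with W=-6, U=8]  = 14
H = -2P - 2U - 2V  [with P=14, U=8, V=4]  = -52

-52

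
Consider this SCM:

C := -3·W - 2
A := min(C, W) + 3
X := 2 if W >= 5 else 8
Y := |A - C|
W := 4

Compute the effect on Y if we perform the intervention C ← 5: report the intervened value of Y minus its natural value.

Under do(C=5), the mechanism C := -3·W - 2 is discarded; C is fixed at 5.
A = min(C, W) + 3  [with C=5, W=4]  = 7
Y = |A - C|  [with A=7, C=5]  = 2
Without intervention: C = -3·W - 2  [with W=4]  = -14; A = min(C, W) + 3  [with C=-14, W=4]  = -11; Y = |A - C|  [with A=-11, C=-14]  = 3.
Change = 2 − 3 = -1.

-1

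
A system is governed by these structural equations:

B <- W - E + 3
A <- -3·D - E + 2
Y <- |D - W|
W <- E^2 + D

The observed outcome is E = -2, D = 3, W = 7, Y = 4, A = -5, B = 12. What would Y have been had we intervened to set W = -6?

9

The intervention breaks the incoming arrows to W: W <- E^2 + D no longer applies, and W = -6.
Y = |D - W|  [with D=3, W=-6]  = 9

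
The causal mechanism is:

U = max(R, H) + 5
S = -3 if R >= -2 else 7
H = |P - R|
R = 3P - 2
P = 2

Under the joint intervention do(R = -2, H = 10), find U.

15

Under do(R = -2, H = 10), each intervened variable's structural equation is replaced by its fixed value.
U = max(R, H) + 5  [with R=-2, H=10]  = 15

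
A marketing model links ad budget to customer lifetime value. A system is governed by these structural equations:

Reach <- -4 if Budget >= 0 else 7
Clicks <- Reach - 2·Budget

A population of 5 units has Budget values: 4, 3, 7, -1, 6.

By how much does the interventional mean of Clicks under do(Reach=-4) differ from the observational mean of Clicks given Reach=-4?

do(Reach=-4) breaks Reach's dependence on Budget. With Reach=-4 fixed, Clicks across the units is -12, -10, -18, -2, -16, mean -11.6.
E[Clicks|Reach=-4] averages over only the 4 units with Reach=-4 (Budget = 4, 3, 7, 6): Clicks = -12, -10, -18, -16, mean -14.
Difference = -11.6 − (-14) = 2.4.

2.4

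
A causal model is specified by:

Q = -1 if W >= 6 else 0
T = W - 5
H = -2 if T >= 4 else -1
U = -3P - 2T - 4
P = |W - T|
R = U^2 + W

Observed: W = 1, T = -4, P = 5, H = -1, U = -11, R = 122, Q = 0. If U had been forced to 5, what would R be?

26

The intervention breaks the incoming arrows to U: U = -3P - 2T - 4 no longer applies, and U = 5.
R = U^2 + W  [with U=5, W=1]  = 26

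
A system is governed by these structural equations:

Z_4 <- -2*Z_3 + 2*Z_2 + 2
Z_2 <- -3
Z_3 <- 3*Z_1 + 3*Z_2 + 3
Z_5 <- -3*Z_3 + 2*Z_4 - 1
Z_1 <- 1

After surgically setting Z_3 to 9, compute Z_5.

-72

do(Z_3=9) replaces the equation Z_3 <- 3*Z_1 + 3*Z_2 + 3 with the constant Z_3 = 9.
Z_4 = -2*Z_3 + 2*Z_2 + 2  [with Z_3=9, Z_2=-3]  = -22
Z_5 = -3*Z_3 + 2*Z_4 - 1  [with Z_3=9, Z_4=-22]  = -72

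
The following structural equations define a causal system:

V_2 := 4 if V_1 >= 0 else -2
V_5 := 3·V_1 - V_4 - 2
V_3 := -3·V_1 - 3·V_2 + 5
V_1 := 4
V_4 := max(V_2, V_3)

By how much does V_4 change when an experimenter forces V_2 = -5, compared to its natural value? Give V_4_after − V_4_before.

4

Under do(V_2=-5), the mechanism V_2 := 4 if V_1 >= 0 else -2 is discarded; V_2 is fixed at -5.
V_3 = -3·V_1 - 3·V_2 + 5  [with V_1=4, V_2=-5]  = 8
V_4 = max(V_2, V_3)  [with V_2=-5, V_3=8]  = 8
Without intervention: V_2 = 4 if V_1 >= 0 else -2  [with V_1=4]  = 4; V_3 = -3·V_1 - 3·V_2 + 5  [with V_1=4, V_2=4]  = -19; V_4 = max(V_2, V_3)  [with V_2=4, V_3=-19]  = 4.
Change = 8 − 4 = 4.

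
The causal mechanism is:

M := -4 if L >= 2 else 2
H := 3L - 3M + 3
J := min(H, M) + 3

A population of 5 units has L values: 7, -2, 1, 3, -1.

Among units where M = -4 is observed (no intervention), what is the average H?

30

Observing M=-4 restricts to units where M's equation naturally yields -4: L ∈ {7, 3}. In that subpopulation H = 36, 24, mean 30.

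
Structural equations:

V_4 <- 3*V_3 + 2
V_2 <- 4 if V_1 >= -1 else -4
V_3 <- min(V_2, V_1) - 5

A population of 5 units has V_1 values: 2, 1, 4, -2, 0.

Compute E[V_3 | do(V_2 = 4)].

-4

Every unit gets V_2=4 under the intervention. V_3 values become -3, -4, -1, -7, -5; E[V_3|do(V_2=4)] = -4.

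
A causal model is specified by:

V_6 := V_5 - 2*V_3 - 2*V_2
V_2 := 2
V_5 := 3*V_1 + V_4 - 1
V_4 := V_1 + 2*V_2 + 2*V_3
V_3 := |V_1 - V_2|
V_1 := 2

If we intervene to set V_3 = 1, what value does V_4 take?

8

The intervention breaks the incoming arrows to V_3: V_3 := |V_1 - V_2| no longer applies, and V_3 = 1.
V_4 = V_1 + 2*V_2 + 2*V_3  [with V_1=2, V_2=2, V_3=1]  = 8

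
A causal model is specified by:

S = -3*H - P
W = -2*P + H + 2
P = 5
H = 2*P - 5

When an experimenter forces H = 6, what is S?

Under do(H=6), the mechanism H = 2*P - 5 is discarded; H is fixed at 6.
S = -3*H - P  [with H=6, P=5]  = -23

-23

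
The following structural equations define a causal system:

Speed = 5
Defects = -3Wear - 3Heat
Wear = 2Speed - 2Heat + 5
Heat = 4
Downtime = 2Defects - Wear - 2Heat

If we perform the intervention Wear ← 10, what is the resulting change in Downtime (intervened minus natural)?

-21

do(Wear=10) replaces the equation Wear = 2Speed - 2Heat + 5 with the constant Wear = 10.
Defects = -3Wear - 3Heat  [with Wear=10, Heat=4]  = -42
Downtime = 2Defects - Wear - 2Heat  [with Defects=-42, Wear=10, Heat=4]  = -102
Without intervention: Wear = 2Speed - 2Heat + 5  [with Speed=5, Heat=4]  = 7; Defects = -3Wear - 3Heat  [with Wear=7, Heat=4]  = -33; Downtime = 2Defects - Wear - 2Heat  [with Defects=-33, Wear=7, Heat=4]  = -81.
Change = -102 − (-81) = -21.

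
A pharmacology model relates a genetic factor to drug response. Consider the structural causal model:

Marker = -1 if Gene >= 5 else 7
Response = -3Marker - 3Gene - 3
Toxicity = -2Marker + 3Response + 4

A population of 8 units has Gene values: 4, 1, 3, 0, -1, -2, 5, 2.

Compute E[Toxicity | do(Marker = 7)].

do(Marker=7) breaks Marker's dependence on Gene. With Marker=7 fixed, Toxicity across the units is -118, -91, -109, -82, -73, -64, -127, -100, mean -95.5.

-95.5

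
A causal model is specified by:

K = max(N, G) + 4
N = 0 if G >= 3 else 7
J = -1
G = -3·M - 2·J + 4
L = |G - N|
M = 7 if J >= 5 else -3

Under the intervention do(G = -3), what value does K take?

11

The intervention breaks the incoming arrows to G: G = -3·M - 2·J + 4 no longer applies, and G = -3.
N = 0 if G >= 3 else 7  [with G=-3]  = 7
K = max(N, G) + 4  [with N=7, G=-3]  = 11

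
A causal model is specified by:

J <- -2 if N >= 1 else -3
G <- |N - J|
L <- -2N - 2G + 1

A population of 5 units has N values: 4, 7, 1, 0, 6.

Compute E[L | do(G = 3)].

-12.2

The intervention sets G=3 in all 5 units regardless of N. Recomputing L per unit gives -13, -19, -7, -5, -17; average -12.2.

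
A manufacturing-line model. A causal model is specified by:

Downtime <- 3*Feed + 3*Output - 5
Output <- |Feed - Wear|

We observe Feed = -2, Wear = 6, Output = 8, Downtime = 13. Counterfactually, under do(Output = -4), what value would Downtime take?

-23

The intervention breaks the incoming arrows to Output: Output <- |Feed - Wear| no longer applies, and Output = -4.
Downtime = 3*Feed + 3*Output - 5  [with Feed=-2, Output=-4]  = -23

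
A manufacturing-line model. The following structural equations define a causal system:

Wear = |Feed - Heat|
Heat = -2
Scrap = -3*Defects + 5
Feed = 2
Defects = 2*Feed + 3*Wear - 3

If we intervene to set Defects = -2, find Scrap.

11

Intervening sets Defects = -2 and removes its equation (Defects = 2*Feed + 3*Wear - 3).
Scrap = -3*Defects + 5  [with Defects=-2]  = 11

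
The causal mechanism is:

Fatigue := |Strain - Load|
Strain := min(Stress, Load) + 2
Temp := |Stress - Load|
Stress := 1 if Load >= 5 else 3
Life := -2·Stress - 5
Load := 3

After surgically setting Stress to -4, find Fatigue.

do(Stress=-4) replaces the equation Stress := 1 if Load >= 5 else 3 with the constant Stress = -4.
Strain = min(Stress, Load) + 2  [with Stress=-4, Load=3]  = -2
Fatigue = |Strain - Load|  [with Strain=-2, Load=3]  = 5

5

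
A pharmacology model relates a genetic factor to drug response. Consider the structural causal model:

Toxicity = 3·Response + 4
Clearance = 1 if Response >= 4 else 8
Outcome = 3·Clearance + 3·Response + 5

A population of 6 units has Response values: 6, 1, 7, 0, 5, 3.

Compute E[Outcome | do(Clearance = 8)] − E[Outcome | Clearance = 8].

7

Every unit gets Clearance=8 under the intervention. Outcome values become 47, 32, 50, 29, 44, 38; E[Outcome|do(Clearance=8)] = 40.
Conditioning on Clearance=8 selects the 3 unit(s) with Response ∈ {1, 0, 3}. Their Outcome values: 32, 29, 38. Mean = 33.
Difference = 40 − 33 = 7.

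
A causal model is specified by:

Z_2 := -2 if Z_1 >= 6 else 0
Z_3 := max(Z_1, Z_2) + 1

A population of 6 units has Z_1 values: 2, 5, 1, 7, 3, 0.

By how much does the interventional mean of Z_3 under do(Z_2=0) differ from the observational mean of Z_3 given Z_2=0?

0.8

The intervention sets Z_2=0 in all 6 units regardless of Z_1. Recomputing Z_3 per unit gives 3, 6, 2, 8, 4, 1; average 4.
E[Z_3|Z_2=0] averages over only the 5 units with Z_2=0 (Z_1 = 2, 5, 1, 3, 0): Z_3 = 3, 6, 2, 4, 1, mean 3.2.
Difference = 4 − 3.2 = 0.8.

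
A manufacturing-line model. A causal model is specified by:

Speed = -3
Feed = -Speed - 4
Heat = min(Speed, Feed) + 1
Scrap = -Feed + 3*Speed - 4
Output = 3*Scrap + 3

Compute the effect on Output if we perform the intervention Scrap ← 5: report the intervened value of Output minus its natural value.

Intervening sets Scrap = 5 and removes its equation (Scrap = -Feed + 3*Speed - 4).
Output = 3*Scrap + 3  [with Scrap=5]  = 18
Without intervention: Feed = -Speed - 4  [with Speed=-3]  = -1; Scrap = -Feed + 3*Speed - 4  [with Feed=-1, Speed=-3]  = -12; Output = 3*Scrap + 3  [with Scrap=-12]  = -33.
Change = 18 − (-33) = 51.

51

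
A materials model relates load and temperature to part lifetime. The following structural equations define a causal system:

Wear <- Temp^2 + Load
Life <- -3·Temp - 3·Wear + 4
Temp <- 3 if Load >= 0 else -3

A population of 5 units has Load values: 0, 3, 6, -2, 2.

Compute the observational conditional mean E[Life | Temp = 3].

-40.25

Observing Temp=3 restricts to units where Temp's equation naturally yields 3: Load ∈ {0, 3, 6, 2}. In that subpopulation Life = -32, -41, -50, -38, mean -40.25.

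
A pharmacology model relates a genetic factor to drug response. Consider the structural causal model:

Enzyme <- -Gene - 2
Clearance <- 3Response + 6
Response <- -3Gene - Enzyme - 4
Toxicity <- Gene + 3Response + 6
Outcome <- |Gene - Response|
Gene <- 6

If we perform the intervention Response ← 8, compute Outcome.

2

The intervention breaks the incoming arrows to Response: Response <- -3Gene - Enzyme - 4 no longer applies, and Response = 8.
Outcome = |Gene - Response|  [with Gene=6, Response=8]  = 2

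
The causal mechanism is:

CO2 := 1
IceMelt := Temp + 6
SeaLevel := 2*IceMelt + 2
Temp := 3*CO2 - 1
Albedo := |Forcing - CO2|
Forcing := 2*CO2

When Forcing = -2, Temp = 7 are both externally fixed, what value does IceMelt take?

13

Setting Forcing = -2, Temp = 7 by intervention discards those variables' equations.
IceMelt = Temp + 6  [with Temp=7]  = 13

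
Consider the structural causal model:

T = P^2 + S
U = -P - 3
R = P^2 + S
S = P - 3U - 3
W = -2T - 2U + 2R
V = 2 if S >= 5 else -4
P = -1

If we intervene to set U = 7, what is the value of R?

Under do(U=7), the mechanism U = -P - 3 is discarded; U is fixed at 7.
S = P - 3U - 3  [with P=-1, U=7]  = -25
R = P^2 + S  [with P=-1, S=-25]  = -24

-24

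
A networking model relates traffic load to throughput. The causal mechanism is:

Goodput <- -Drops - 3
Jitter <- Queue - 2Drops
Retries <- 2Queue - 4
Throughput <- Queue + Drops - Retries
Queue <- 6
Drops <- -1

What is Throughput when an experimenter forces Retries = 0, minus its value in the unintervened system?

do(Retries=0) replaces the equation Retries <- 2Queue - 4 with the constant Retries = 0.
Throughput = Queue + Drops - Retries  [with Queue=6, Drops=-1, Retries=0]  = 5
Without intervention: Retries = 2Queue - 4  [with Queue=6]  = 8; Throughput = Queue + Drops - Retries  [with Queue=6, Drops=-1, Retries=8]  = -3.
Change = 5 − (-3) = 8.

8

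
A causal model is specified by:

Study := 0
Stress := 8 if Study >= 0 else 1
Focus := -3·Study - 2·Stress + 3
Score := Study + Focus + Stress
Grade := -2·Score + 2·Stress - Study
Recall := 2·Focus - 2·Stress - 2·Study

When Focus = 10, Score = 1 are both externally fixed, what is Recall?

Setting Focus = 10, Score = 1 by intervention discards those variables' equations.
Stress = 8 if Study >= 0 else 1  [with Study=0]  = 8
Recall = 2·Focus - 2·Stress - 2·Study  [with Focus=10, Stress=8, Study=0]  = 4

4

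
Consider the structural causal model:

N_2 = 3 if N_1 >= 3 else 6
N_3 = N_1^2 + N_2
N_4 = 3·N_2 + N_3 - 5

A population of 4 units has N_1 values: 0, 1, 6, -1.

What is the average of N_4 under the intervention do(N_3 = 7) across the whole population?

17.75

Every unit gets N_3=7 under the intervention. N_4 values become 20, 20, 11, 20; E[N_4|do(N_3=7)] = 17.75.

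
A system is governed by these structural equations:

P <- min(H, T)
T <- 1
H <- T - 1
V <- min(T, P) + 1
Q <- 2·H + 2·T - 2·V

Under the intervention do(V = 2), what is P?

0

Under do(V=2), the mechanism V <- min(T, P) + 1 is discarded; V is fixed at 2.
Since P is not a descendant of the intervened variable, it is unaffected.
H = T - 1  [with T=1]  = 0
P = min(H, T)  [with H=0, T=1]  = 0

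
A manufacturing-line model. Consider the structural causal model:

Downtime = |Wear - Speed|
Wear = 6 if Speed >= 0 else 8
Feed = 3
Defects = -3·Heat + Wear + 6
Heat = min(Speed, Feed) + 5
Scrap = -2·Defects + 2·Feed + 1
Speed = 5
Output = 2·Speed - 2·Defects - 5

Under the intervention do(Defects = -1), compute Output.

7

Under do(Defects=-1), the mechanism Defects = -3·Heat + Wear + 6 is discarded; Defects is fixed at -1.
Output = 2·Speed - 2·Defects - 5  [with Speed=5, Defects=-1]  = 7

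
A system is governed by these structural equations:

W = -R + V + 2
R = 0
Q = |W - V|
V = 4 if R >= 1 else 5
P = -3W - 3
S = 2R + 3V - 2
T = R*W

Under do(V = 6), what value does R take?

Under do(V=6), the mechanism V = 4 if R >= 1 else 5 is discarded; V is fixed at 6.
R is not downstream of the intervention, so its value is determined by the original equations.

0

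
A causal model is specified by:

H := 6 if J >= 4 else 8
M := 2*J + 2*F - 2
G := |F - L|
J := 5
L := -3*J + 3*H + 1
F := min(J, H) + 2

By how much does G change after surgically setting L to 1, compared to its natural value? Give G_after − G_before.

Under do(L=1), the mechanism L := -3*J + 3*H + 1 is discarded; L is fixed at 1.
H = 6 if J >= 4 else 8  [with J=5]  = 6
F = min(J, H) + 2  [with J=5, H=6]  = 7
G = |F - L|  [with F=7, L=1]  = 6
Without intervention: H = 6 if J >= 4 else 8  [with J=5]  = 6; F = min(J, H) + 2  [with J=5, H=6]  = 7; L = -3*J + 3*H + 1  [with J=5, H=6]  = 4; G = |F - L|  [with F=7, L=4]  = 3.
Change = 6 − 3 = 3.

3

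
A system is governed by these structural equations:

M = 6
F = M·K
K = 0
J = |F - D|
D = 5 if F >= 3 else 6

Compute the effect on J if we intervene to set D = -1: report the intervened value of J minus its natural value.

Intervening sets D = -1 and removes its equation (D = 5 if F >= 3 else 6).
F = M·K  [with M=6, K=0]  = 0
J = |F - D|  [with F=0, D=-1]  = 1
Without intervention: F = M·K  [with M=6, K=0]  = 0; D = 5 if F >= 3 else 6  [with F=0]  = 6; J = |F - D|  [with F=0, D=6]  = 6.
Change = 1 − 6 = -5.

-5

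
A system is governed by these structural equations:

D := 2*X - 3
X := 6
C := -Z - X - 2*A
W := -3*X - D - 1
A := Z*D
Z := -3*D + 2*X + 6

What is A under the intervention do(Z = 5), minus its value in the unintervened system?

126

Intervening sets Z = 5 and removes its equation (Z := -3*D + 2*X + 6).
D = 2*X - 3  [with X=6]  = 9
A = Z*D  [with Z=5, D=9]  = 45
Without intervention: D = 2*X - 3  [with X=6]  = 9; Z = -3*D + 2*X + 6  [with D=9, X=6]  = -9; A = Z*D  [with Z=-9, D=9]  = -81.
Change = 45 − (-81) = 126.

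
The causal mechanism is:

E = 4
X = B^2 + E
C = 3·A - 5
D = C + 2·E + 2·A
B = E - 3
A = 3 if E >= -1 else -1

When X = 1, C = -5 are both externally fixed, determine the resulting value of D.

Setting X = 1, C = -5 by intervention discards those variables' equations.
A = 3 if E >= -1 else -1  [with E=4]  = 3
D = C + 2·E + 2·A  [with C=-5, E=4, A=3]  = 9

9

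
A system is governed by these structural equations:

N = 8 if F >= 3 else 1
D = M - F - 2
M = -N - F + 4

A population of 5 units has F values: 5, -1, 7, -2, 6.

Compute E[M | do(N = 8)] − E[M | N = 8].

3

The intervention sets N=8 in all 5 units regardless of F. Recomputing M per unit gives -9, -3, -11, -2, -10; average -7.
E[M|N=8] averages over only the 3 units with N=8 (F = 5, 7, 6): M = -9, -11, -10, mean -10.
Difference = -7 − (-10) = 3.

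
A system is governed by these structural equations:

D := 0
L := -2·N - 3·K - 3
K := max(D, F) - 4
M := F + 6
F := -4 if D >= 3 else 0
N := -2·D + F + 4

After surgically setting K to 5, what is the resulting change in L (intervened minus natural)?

The intervention breaks the incoming arrows to K: K := max(D, F) - 4 no longer applies, and K = 5.
F = -4 if D >= 3 else 0  [with D=0]  = 0
N = -2·D + F + 4  [with D=0, F=0]  = 4
L = -2·N - 3·K - 3  [with N=4, K=5]  = -26
Without intervention: F = -4 if D >= 3 else 0  [with D=0]  = 0; N = -2·D + F + 4  [with D=0, F=0]  = 4; K = max(D, F) - 4  [with D=0, F=0]  = -4; L = -2·N - 3·K - 3  [with N=4, K=-4]  = 1.
Change = -26 − 1 = -27.

-27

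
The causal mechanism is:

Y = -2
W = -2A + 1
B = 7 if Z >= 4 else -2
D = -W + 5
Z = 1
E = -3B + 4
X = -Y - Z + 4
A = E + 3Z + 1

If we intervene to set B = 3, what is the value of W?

3

The intervention breaks the incoming arrows to B: B = 7 if Z >= 4 else -2 no longer applies, and B = 3.
E = -3B + 4  [with B=3]  = -5
A = E + 3Z + 1  [with E=-5, Z=1]  = -1
W = -2A + 1  [with A=-1]  = 3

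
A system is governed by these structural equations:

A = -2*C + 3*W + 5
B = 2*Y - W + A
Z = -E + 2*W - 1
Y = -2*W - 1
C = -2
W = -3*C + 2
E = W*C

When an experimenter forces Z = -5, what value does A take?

33

do(Z=-5) replaces the equation Z = -E + 2*W - 1 with the constant Z = -5.
Since A is not a descendant of the intervened variable, it is unaffected.
W = -3*C + 2  [with C=-2]  = 8
A = -2*C + 3*W + 5  [with C=-2, W=8]  = 33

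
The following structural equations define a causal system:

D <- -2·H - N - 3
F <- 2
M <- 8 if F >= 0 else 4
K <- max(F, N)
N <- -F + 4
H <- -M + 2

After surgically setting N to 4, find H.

do(N=4) replaces the equation N <- -F + 4 with the constant N = 4.
H is not downstream of the intervention, so its value is determined by the original equations.
M = 8 if F >= 0 else 4  [with F=2]  = 8
H = -M + 2  [with M=8]  = -6

-6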